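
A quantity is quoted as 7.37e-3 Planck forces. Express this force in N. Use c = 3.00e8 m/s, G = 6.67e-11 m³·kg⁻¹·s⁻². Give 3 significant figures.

One Planck force: F_P = c⁴/G = 1.21e44 N.
7.37e-3 × 1.21e44 N = 8.95e41 N

8.95e41 N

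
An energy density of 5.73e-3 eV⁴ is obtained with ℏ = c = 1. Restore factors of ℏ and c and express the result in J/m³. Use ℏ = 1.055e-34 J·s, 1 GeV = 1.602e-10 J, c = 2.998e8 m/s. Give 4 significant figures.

0.1193 J/m³

[E]/[L]³ = [E]⁴/(ℏc)³; restore (ℏc)⁻³.
1 GeV⁴ → 1/(ℏc)³ × (1 GeV in J)⁴ = 2.082e37 J/m³.
Convert the energy scale: 5.73e-3 eV⁴ = 5.73e-39 GeV⁴.
Result: 5.73e-39 × 2.082e37 = 0.1193 J/m³.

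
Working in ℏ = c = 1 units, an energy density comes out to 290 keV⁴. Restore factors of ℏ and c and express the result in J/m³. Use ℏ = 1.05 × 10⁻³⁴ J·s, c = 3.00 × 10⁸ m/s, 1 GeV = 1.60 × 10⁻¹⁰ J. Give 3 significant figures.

6.08 × 10¹⁵ J/m³

[E]/[L]³ = [E]⁴/(ℏc)³; restore (ℏc)⁻³.
1 GeV⁴ → 1/(ℏc)³ × (1 GeV in J)⁴ = 2.10 × 10³⁷ J/m³.
Convert the energy scale: 290 keV⁴ = 2.90 × 10⁻²² GeV⁴.
Result: 2.90 × 10⁻²² × 2.10 × 10³⁷ = 6.08 × 10¹⁵ J/m³.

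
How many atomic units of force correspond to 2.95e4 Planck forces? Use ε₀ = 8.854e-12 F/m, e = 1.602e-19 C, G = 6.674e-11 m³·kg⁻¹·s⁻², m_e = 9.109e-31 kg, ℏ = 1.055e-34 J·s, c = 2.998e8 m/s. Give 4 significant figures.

4.344e55

Planck force: F_P = c⁴/G = 1.210e44 N
atomic unit of force: F_au = E_h/a₀ = m_e²e⁶/((4πε₀)³ℏ⁴) = 8.220e-8 N
2.95e4 × 1.210e44 / 8.220e-8 = 4.344e55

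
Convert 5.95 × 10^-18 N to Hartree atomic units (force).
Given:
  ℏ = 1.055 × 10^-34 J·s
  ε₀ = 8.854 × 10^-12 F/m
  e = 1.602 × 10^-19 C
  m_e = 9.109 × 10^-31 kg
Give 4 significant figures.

atomic unit of force: F_au = E_h/a₀ = m_e²e⁶/((4πε₀)³ℏ⁴) = 8.220 × 10^-8 N.
5.95 × 10^-18 / 8.220 × 10^-8 = 7.239 × 10^-11

7.239 × 10^-11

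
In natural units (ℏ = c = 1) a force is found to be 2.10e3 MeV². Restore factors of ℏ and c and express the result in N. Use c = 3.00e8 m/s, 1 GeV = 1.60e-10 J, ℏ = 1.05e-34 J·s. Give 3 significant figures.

1.71e3 N

Force is [E]/[L] = [E]²/(ℏc); restore (ℏc)⁻¹.
1 GeV² → 1/(ℏc) × (1 GeV in J)² = 8.13e5 N.
Convert the energy scale: 2.10e3 MeV² = 2.10e-3 GeV².
Result: 2.10e-3 × 8.13e5 = 1.71e3 N.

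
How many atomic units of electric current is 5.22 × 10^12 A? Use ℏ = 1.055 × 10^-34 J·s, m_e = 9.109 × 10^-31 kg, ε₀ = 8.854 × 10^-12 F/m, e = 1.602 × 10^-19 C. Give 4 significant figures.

atomic unit of electric current: I_au = e E_h/ℏ = m_e e⁵/((4πε₀)²ℏ³) = 6.612 × 10^-3 A.
5.22 × 10^12 / 6.612 × 10^-3 = 7.895 × 10^14

7.895 × 10^14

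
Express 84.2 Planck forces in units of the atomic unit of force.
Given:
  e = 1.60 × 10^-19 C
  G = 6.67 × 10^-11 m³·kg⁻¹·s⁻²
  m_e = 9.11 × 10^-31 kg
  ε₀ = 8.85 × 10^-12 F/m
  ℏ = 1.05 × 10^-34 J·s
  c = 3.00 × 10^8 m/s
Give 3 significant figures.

Planck force: F_P = c⁴/G = 1.21 × 10^44 N
atomic unit of force: F_au = E_h/a₀ = m_e²e⁶/((4πε₀)³ℏ⁴) = 8.33 × 10^-8 N
84.2 × 1.21 × 10^44 / 8.33 × 10^-8 = 1.23 × 10^53

1.23 × 10^53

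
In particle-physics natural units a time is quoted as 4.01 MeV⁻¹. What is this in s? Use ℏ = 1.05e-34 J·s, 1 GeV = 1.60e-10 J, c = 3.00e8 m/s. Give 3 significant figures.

2.63e-21 s

A time is [E]⁻¹ in ℏ=c=1; restore one factor of ℏ.
1 GeV⁻¹ → ℏ × (1 GeV in J)⁻¹ = 6.56e-25 s.
Convert the energy scale: 4.01 MeV⁻¹ = 4.01e3 GeV⁻¹.
Result: 4.01e3 × 6.56e-25 = 2.63e-21 s.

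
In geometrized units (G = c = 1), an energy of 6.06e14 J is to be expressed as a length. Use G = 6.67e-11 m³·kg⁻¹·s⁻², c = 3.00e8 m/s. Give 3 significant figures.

4.99e-30 m

Energy → length via G/c⁴.
6.06e14 J × (G/c⁴) = 4.99e-30 m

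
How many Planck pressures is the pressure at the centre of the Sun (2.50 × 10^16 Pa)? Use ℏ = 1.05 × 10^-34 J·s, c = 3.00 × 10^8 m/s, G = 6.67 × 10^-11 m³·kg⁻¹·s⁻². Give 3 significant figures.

5.34 × 10^-98

Planck pressure: p_P = c⁷/(ℏG²) = 4.68 × 10^113 Pa.
2.50 × 10^16 / 4.68 × 10^113 = 5.34 × 10^-98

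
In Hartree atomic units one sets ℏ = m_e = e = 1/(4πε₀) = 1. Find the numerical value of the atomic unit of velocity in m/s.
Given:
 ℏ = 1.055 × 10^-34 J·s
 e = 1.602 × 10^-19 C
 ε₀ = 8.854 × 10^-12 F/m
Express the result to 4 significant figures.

v_au = e²/(4πε₀ℏ)
  = 2.566 × 10^-38 / 1.174 × 10^-44
  = 2.186 × 10^6 m/s

2.186 × 10^6 m/s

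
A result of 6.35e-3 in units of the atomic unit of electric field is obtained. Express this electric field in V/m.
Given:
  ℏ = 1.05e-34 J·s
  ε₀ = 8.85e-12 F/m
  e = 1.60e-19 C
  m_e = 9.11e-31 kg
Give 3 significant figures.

3.31e9 V/m

One atomic unit of electric field: E_au = E_h/(e a₀) = m_e²e⁵/((4πε₀)³ℏ⁴) = 5.20e11 V/m.
6.35e-3 × 5.20e11 V/m = 3.31e9 V/m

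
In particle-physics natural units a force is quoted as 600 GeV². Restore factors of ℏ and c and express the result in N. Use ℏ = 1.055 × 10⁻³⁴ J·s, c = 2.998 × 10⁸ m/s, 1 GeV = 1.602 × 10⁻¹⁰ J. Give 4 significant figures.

4.868 × 10⁸ N

Force is [E]/[L] = [E]²/(ℏc); restore (ℏc)⁻¹.
1 GeV² → 1/(ℏc) × (1 GeV in J)² = 8.114 × 10⁵ N.
Result: 600 × 8.114 × 10⁵ = 4.868 × 10⁸ N.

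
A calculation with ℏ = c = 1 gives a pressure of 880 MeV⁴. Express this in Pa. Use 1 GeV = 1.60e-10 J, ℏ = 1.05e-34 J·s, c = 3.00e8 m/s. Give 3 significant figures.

Pressure is [E]/[L]³ = [E]⁴/(ℏc)³.
1 GeV⁴ → 1/(ℏc)³ × (1 GeV in J)⁴ = 2.10e37 Pa.
Convert the energy scale: 880 MeV⁴ = 8.80e-10 GeV⁴.
Result: 8.80e-10 × 2.10e37 = 1.85e28 Pa.

1.85e28 Pa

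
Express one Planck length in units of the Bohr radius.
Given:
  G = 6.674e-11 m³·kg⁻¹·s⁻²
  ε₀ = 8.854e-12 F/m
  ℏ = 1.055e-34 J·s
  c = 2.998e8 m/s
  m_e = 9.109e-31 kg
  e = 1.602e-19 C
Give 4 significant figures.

3.051e-25

Planck length: ℓ_P = √(ℏG/c³) = 1.616e-35 m
Bohr radius: a₀ = 4πε₀ℏ²/(m_e e²) = 5.297e-11 m
ratio = 1.616e-35 / 5.297e-11 = 3.051e-25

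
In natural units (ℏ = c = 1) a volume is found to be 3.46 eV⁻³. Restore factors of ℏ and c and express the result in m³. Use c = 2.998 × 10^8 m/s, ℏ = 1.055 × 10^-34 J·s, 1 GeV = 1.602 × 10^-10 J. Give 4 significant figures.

2.663 × 10^-20 m³

Volume is [L]³ = [E]⁻³·(ℏc)³.
1 GeV⁻³ → (ℏc)³ × (1 GeV in J)⁻³ = 7.696 × 10^-48 m³.
Convert the energy scale: 3.46 eV⁻³ = 3.46 × 10^27 GeV⁻³.
Result: 3.46 × 10^27 × 7.696 × 10^-48 = 2.663 × 10^-20 m³.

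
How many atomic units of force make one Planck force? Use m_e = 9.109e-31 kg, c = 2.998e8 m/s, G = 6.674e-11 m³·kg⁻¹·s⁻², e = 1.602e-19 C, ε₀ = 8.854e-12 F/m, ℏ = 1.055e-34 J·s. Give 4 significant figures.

Planck force: F_P = c⁴/G = 1.210e44 N
atomic unit of force: F_au = E_h/a₀ = m_e²e⁶/((4πε₀)³ℏ⁴) = 8.220e-8 N
ratio = 1.210e44 / 8.220e-8 = 1.473e51

1.473e51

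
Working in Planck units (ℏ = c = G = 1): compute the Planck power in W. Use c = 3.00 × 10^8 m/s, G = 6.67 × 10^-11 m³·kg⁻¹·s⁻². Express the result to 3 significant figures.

Dimensional analysis gives P_P = c⁵/G.
  = 2.43 × 10^42 / 6.67 × 10^-11
  = 3.64 × 10^52 W

3.64 × 10^52 W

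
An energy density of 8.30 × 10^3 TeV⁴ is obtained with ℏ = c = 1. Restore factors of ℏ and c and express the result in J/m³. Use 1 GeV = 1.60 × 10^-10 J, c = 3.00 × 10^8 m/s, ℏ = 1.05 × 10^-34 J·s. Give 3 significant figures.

1.74 × 10^53 J/m³

[E]/[L]³ = [E]⁴/(ℏc)³; restore (ℏc)⁻³.
1 GeV⁴ → 1/(ℏc)³ × (1 GeV in J)⁴ = 2.10 × 10^37 J/m³.
Convert the energy scale: 8.30 × 10^3 TeV⁴ = 8.30 × 10^15 GeV⁴.
Result: 8.30 × 10^15 × 2.10 × 10^37 = 1.74 × 10^53 J/m³.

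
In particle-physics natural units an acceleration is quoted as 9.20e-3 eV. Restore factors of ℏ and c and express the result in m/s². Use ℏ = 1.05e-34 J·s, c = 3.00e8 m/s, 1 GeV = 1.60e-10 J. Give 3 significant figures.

Acceleration is [L]/[T]² = c·[E]/ℏ.
1 GeV → c/ℏ × (1 GeV in J) = 4.57e32 m/s².
Convert the energy scale: 9.20e-3 eV = 9.20e-12 GeV.
Result: 9.20e-12 × 4.57e32 = 4.21e21 m/s².

4.21e21 m/s²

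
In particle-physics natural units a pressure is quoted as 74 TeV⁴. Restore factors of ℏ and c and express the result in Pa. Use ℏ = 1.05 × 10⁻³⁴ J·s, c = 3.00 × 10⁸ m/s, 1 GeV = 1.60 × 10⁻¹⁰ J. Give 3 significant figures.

Pressure is [E]/[L]³ = [E]⁴/(ℏc)³.
1 GeV⁴ → 1/(ℏc)³ × (1 GeV in J)⁴ = 2.10 × 10³⁷ Pa.
Convert the energy scale: 74 TeV⁴ = 7.40 × 10¹³ GeV⁴.
Result: 7.40 × 10¹³ × 2.10 × 10³⁷ = 1.55 × 10⁵¹ Pa.

1.55 × 10⁵¹ Pa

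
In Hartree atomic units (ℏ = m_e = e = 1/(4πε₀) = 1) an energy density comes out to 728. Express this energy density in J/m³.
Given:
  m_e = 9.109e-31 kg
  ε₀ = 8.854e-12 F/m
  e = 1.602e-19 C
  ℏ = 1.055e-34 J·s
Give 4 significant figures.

2.132e16 J/m³

One atomic unit of energy density: u_au = E_h/a₀³ = m_e⁴e¹⁰/((4πε₀)⁵ℏ⁸) = 2.929e13 J/m³.
728 × 2.929e13 J/m³ = 2.132e16 J/m³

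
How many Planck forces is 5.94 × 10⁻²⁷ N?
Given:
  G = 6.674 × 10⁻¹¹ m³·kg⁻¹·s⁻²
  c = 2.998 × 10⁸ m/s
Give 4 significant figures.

4.907 × 10⁻⁷¹

Planck force: F_P = c⁴/G = 1.210 × 10⁴⁴ N.
5.94 × 10⁻²⁷ / 1.210 × 10⁴⁴ = 4.907 × 10⁻⁷¹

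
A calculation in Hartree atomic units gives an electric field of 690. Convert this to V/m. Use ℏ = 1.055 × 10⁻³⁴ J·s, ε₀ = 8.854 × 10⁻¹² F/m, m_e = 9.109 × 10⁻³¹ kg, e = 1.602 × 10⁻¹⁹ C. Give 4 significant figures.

3.540 × 10¹⁴ V/m

One atomic unit of electric field: E_au = E_h/(e a₀) = m_e²e⁵/((4πε₀)³ℏ⁴) = 5.131 × 10¹¹ V/m.
690 × 5.131 × 10¹¹ V/m = 3.540 × 10¹⁴ V/m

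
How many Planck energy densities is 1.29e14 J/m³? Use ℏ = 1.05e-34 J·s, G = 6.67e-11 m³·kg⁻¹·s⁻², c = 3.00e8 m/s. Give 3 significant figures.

Planck energy density: u_P = c⁷/(ℏG²) = 4.68e113 J/m³.
1.29e14 / 4.68e113 = 2.76e-100

2.76e-100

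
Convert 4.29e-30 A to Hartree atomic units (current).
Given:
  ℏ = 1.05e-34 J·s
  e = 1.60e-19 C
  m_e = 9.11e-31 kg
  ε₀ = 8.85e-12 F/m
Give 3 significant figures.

6.43e-28

atomic unit of electric current: I_au = e E_h/ℏ = m_e e⁵/((4πε₀)²ℏ³) = 6.67e-3 A.
4.29e-30 / 6.67e-3 = 6.43e-28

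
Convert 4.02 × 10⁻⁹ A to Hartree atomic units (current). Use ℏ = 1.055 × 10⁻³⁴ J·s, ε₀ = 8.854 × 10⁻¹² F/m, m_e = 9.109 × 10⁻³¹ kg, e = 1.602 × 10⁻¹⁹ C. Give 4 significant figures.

6.080 × 10⁻⁷

atomic unit of electric current: I_au = e E_h/ℏ = m_e e⁵/((4πε₀)²ℏ³) = 6.612 × 10⁻³ A.
4.02 × 10⁻⁹ / 6.612 × 10⁻³ = 6.080 × 10⁻⁷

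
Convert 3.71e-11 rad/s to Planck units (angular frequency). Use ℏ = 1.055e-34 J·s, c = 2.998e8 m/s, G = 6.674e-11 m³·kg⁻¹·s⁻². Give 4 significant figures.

2.000e-54

Planck angular frequency: ω_P = √(c⁵/(ℏG)) = 1.855e43 rad/s.
3.71e-11 / 1.855e43 = 2.000e-54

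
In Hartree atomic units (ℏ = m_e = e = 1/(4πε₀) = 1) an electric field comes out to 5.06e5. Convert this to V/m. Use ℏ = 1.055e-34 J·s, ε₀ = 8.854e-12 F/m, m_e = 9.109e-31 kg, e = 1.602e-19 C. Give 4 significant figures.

One atomic unit of electric field: E_au = E_h/(e a₀) = m_e²e⁵/((4πε₀)³ℏ⁴) = 5.131e11 V/m.
5.06e5 × 5.131e11 V/m = 2.596e17 V/m

2.596e17 V/m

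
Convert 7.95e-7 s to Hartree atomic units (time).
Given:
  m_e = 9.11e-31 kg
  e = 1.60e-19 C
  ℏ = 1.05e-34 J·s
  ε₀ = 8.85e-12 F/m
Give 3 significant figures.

3.32e10

atomic unit of time: τ_au = (4πε₀)²ℏ³/(m_e e⁴) = 2.40e-17 s.
7.95e-7 / 2.40e-17 = 3.32e10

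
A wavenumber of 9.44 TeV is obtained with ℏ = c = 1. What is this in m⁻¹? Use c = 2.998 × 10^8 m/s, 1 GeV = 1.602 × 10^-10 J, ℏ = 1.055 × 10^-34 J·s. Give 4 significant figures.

Inverse length is [E]/(ℏc).
1 GeV → 1/(ℏc) × (1 GeV in J) = 5.065 × 10^15 m⁻¹.
Convert the energy scale: 9.44 TeV = 9.44 × 10^3 GeV.
Result: 9.44 × 10^3 × 5.065 × 10^15 = 4.781 × 10^19 m⁻¹.

4.781 × 10^19 m⁻¹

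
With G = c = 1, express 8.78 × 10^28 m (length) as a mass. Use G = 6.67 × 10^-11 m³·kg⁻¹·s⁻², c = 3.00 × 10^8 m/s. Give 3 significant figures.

1.18 × 10^56 kg

Length → mass via c²/G.
8.78 × 10^28 m × (c²/G) = 1.18 × 10^56 kg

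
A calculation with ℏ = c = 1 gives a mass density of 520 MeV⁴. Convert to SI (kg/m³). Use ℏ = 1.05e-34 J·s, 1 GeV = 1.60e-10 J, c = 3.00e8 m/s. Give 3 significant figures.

1.21e11 kg/m³

Mass density is [E]/(c²[L]³) = [E]⁴/(ℏ³c⁵).
1 GeV⁴ → 1/(ℏ³c⁵) × (1 GeV in J)⁴ = 2.33e20 kg/m³.
Convert the energy scale: 520 MeV⁴ = 5.20e-10 GeV⁴.
Result: 5.20e-10 × 2.33e20 = 1.21e11 kg/m³.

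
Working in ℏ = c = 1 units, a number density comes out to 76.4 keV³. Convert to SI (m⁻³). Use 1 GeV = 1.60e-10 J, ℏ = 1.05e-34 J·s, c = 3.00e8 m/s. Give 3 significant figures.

Number density is [L]⁻³ = [E]³/(ℏc)³.
1 GeV³ → 1/(ℏc)³ × (1 GeV in J)³ = 1.31e47 m⁻³.
Convert the energy scale: 76.4 keV³ = 7.64e-17 GeV³.
Result: 7.64e-17 × 1.31e47 = 1.00e31 m⁻³.

1.00e31 m⁻³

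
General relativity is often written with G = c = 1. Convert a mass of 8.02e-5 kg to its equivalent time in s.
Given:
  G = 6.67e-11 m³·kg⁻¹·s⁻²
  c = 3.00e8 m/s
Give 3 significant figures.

1.98e-40 s

Mass → time via G/c³.
8.02e-5 kg × (G/c³) = 1.98e-40 s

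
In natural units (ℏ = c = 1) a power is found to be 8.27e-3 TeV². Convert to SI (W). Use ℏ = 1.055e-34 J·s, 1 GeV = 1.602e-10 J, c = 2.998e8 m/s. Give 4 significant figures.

2.012e18 W

Power is [E]/[T] = [E]²/ℏ.
1 GeV² → 1/ℏ × (1 GeV in J)² = 2.433e14 W.
Convert the energy scale: 8.27e-3 TeV² = 8.27e3 GeV².
Result: 8.27e3 × 2.433e14 = 2.012e18 W.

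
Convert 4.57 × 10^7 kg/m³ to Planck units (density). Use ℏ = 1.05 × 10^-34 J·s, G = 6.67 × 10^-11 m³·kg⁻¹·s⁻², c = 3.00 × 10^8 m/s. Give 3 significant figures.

Planck density: ρ_P = c⁵/(ℏG²) = 5.20 × 10^96 kg/m³.
4.57 × 10^7 / 5.20 × 10^96 = 8.79 × 10^-90

8.79 × 10^-90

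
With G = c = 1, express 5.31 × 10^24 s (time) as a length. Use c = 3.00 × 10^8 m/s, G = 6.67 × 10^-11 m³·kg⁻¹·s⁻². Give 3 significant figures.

1.59 × 10^33 m

Time → length via c.
5.31 × 10^24 s × (c) = 1.59 × 10^33 m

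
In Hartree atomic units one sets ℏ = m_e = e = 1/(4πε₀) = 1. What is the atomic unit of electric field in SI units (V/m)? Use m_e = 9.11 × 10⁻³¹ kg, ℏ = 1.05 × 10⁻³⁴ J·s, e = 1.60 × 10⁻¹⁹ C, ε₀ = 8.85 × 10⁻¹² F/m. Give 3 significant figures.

5.20 × 10¹¹ V/m

E_au = E_h/(e a₀) = m_e²e⁵/((4πε₀)³ℏ⁴)
E_h = 4.38 × 10⁻¹⁸ J
a₀ = 5.26 × 10⁻¹¹ m
E_h/(e·a₀) = 5.20 × 10¹¹ V/m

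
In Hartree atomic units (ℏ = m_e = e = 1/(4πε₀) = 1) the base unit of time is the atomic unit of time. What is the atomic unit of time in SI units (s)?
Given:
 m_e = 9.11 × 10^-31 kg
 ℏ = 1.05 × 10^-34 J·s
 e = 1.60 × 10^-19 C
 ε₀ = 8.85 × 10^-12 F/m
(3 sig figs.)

2.40 × 10^-17 s

τ_au = (4πε₀)²ℏ³/(m_e e⁴)
E_h = 4.38 × 10^-18 J
ℏ/E_h = 2.40 × 10^-17 s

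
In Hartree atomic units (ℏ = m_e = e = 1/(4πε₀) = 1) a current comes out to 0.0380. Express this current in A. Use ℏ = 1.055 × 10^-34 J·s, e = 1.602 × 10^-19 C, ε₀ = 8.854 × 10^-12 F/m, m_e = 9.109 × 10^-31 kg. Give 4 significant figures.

One atomic unit of electric current: I_au = e E_h/ℏ = m_e e⁵/((4πε₀)²ℏ³) = 6.612 × 10^-3 A.
0.0380 × 6.612 × 10^-3 A = 2.513 × 10^-4 A

2.513 × 10^-4 A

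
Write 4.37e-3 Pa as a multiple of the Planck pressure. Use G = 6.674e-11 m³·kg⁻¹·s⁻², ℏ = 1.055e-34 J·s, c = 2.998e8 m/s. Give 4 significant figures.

9.434e-117

Planck pressure: p_P = c⁷/(ℏG²) = 4.632e113 Pa.
4.37e-3 / 4.632e113 = 9.434e-117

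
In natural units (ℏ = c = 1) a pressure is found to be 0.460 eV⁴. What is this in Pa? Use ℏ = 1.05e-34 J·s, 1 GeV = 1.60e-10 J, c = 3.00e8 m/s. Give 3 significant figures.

Pressure is [E]/[L]³ = [E]⁴/(ℏc)³.
1 GeV⁴ → 1/(ℏc)³ × (1 GeV in J)⁴ = 2.10e37 Pa.
Convert the energy scale: 0.460 eV⁴ = 4.60e-37 GeV⁴.
Result: 4.60e-37 × 2.10e37 = 9.65 Pa.

9.65 Pa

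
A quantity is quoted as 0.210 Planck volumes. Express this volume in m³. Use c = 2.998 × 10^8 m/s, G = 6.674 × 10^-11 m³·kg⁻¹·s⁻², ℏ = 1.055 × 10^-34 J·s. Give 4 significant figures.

One Planck volume: V_P = (ℏG/c³)^(3/2) = 4.224 × 10^-105 m³.
0.210 × 4.224 × 10^-105 m³ = 8.870 × 10^-106 m³

8.870 × 10^-106 m³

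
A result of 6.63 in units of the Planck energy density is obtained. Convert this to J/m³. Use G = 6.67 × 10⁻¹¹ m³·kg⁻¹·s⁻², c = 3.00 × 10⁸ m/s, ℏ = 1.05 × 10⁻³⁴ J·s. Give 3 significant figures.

3.10 × 10¹¹⁴ J/m³

One Planck energy density: u_P = c⁷/(ℏG²) = 4.68 × 10¹¹³ J/m³.
6.63 × 4.68 × 10¹¹³ J/m³ = 3.10 × 10¹¹⁴ J/m³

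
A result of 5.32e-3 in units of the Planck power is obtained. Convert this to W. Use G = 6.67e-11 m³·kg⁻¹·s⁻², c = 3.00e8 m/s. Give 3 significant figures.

1.94e50 W

One Planck power: P_P = c⁵/G = 3.64e52 W.
5.32e-3 × 3.64e52 W = 1.94e50 W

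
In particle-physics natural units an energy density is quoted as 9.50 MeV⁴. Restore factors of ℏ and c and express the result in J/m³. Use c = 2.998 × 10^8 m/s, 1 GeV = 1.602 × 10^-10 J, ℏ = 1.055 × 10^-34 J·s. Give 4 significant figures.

1.978 × 10^26 J/m³

[E]/[L]³ = [E]⁴/(ℏc)³; restore (ℏc)⁻³.
1 GeV⁴ → 1/(ℏc)³ × (1 GeV in J)⁴ = 2.082 × 10^37 J/m³.
Convert the energy scale: 9.50 MeV⁴ = 9.50 × 10^-12 GeV⁴.
Result: 9.50 × 10^-12 × 2.082 × 10^37 = 1.978 × 10^26 J/m³.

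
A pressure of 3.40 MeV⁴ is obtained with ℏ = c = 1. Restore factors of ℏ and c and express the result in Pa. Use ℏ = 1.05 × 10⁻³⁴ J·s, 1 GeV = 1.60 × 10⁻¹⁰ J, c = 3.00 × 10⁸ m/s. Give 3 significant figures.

Pressure is [E]/[L]³ = [E]⁴/(ℏc)³.
1 GeV⁴ → 1/(ℏc)³ × (1 GeV in J)⁴ = 2.10 × 10³⁷ Pa.
Convert the energy scale: 3.40 MeV⁴ = 3.40 × 10⁻¹² GeV⁴.
Result: 3.40 × 10⁻¹² × 2.10 × 10³⁷ = 7.13 × 10²⁵ Pa.

7.13 × 10²⁵ Pa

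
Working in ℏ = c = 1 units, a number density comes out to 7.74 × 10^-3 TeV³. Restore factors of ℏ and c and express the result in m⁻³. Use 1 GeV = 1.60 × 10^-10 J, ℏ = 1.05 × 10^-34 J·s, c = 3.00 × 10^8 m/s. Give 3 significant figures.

1.01 × 10^54 m⁻³

Number density is [L]⁻³ = [E]³/(ℏc)³.
1 GeV³ → 1/(ℏc)³ × (1 GeV in J)³ = 1.31 × 10^47 m⁻³.
Convert the energy scale: 7.74 × 10^-3 TeV³ = 7.74 × 10^6 GeV³.
Result: 7.74 × 10^6 × 1.31 × 10^47 = 1.01 × 10^54 m⁻³.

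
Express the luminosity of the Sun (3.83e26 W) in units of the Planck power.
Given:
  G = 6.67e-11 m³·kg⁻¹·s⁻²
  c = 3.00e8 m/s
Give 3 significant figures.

Planck power: P_P = c⁵/G = 3.64e52 W.
3.83e26 / 3.64e52 = 1.05e-26

1.05e-26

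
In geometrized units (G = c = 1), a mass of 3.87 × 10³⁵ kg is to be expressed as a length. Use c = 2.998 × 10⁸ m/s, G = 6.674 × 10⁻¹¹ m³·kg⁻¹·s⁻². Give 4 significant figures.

2.874 × 10⁸ m

In G = c = 1 units mass has dimensions of length; the conversion factor is G/c².
3.87 × 10³⁵ kg × (G/c²) = 2.874 × 10⁸ m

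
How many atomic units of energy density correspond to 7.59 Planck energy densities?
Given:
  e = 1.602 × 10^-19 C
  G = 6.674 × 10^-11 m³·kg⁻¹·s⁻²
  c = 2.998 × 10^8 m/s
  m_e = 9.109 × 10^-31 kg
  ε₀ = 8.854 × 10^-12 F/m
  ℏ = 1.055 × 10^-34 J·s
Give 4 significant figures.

Planck energy density: u_P = c⁷/(ℏG²) = 4.632 × 10^113 J/m³
atomic unit of energy density: u_au = E_h/a₀³ = m_e⁴e¹⁰/((4πε₀)⁵ℏ⁸) = 2.929 × 10^13 J/m³
7.59 × 4.632 × 10^113 / 2.929 × 10^13 = 1.200 × 10^101

1.200 × 10^101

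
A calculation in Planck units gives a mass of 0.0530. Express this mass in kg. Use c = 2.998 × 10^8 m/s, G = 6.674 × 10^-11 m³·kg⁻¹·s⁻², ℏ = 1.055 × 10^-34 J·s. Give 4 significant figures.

One Planck mass: m_P = √(ℏc/G) = 2.177 × 10^-8 kg.
0.0530 × 2.177 × 10^-8 kg = 1.154 × 10^-9 kg

1.154 × 10^-9 kg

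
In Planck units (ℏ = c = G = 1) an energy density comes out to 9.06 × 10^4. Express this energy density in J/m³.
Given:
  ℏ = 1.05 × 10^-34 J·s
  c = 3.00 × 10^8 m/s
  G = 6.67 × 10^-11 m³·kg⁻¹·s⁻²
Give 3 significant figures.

4.24 × 10^118 J/m³

One Planck energy density: u_P = c⁷/(ℏG²) = 4.68 × 10^113 J/m³.
9.06 × 10^4 × 4.68 × 10^113 J/m³ = 4.24 × 10^118 J/m³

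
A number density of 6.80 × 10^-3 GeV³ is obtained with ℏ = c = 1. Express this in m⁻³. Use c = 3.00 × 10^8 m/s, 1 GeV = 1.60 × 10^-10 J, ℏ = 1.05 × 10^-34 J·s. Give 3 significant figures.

Number density is [L]⁻³ = [E]³/(ℏc)³.
1 GeV³ → 1/(ℏc)³ × (1 GeV in J)³ = 1.31 × 10^47 m⁻³.
Result: 6.80 × 10^-3 × 1.31 × 10^47 = 8.91 × 10^44 m⁻³.

8.91 × 10^44 m⁻³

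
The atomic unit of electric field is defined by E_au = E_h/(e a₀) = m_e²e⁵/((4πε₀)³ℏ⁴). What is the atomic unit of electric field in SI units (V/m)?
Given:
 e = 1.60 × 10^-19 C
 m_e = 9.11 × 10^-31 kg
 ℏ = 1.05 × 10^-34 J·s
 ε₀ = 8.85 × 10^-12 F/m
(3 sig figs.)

E_au = E_h/(e a₀) = m_e²e⁵/((4πε₀)³ℏ⁴)
E_h = 4.38 × 10^-18 J
a₀ = 5.26 × 10^-11 m
E_h/(e·a₀) = 5.20 × 10^11 V/m

5.20 × 10^11 V/m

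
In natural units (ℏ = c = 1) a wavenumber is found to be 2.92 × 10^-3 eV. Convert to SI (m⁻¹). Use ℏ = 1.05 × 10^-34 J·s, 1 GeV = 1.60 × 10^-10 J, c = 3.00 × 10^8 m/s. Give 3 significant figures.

Inverse length is [E]/(ℏc).
1 GeV → 1/(ℏc) × (1 GeV in J) = 5.08 × 10^15 m⁻¹.
Convert the energy scale: 2.92 × 10^-3 eV = 2.92 × 10^-12 GeV.
Result: 2.92 × 10^-12 × 5.08 × 10^15 = 1.48 × 10^4 m⁻¹.

1.48 × 10^4 m⁻¹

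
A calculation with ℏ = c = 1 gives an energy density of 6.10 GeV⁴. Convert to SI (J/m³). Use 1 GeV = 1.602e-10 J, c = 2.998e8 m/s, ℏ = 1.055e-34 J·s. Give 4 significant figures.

[E]/[L]³ = [E]⁴/(ℏc)³; restore (ℏc)⁻³.
1 GeV⁴ → 1/(ℏc)³ × (1 GeV in J)⁴ = 2.082e37 J/m³.
Result: 6.10 × 2.082e37 = 1.270e38 J/m³.

1.270e38 J/m³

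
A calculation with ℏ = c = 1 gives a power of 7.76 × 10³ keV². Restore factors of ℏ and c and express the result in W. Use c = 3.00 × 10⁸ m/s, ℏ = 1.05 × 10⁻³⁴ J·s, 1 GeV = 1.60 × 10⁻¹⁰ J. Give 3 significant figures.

1.89 × 10⁶ W

Power is [E]/[T] = [E]²/ℏ.
1 GeV² → 1/ℏ × (1 GeV in J)² = 2.44 × 10¹⁴ W.
Convert the energy scale: 7.76 × 10³ keV² = 7.76 × 10⁻⁹ GeV².
Result: 7.76 × 10⁻⁹ × 2.44 × 10¹⁴ = 1.89 × 10⁶ W.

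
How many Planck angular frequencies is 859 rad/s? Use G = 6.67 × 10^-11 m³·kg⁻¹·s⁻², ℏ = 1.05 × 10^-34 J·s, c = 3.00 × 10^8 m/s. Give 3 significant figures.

Planck angular frequency: ω_P = √(c⁵/(ℏG)) = 1.86 × 10^43 rad/s.
859 / 1.86 × 10^43 = 4.61 × 10^-41

4.61 × 10^-41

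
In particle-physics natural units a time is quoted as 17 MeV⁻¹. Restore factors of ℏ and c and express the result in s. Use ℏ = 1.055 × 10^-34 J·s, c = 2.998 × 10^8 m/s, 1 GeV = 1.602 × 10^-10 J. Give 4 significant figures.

1.120 × 10^-20 s

A time is [E]⁻¹ in ℏ=c=1; restore one factor of ℏ.
1 GeV⁻¹ → ℏ × (1 GeV in J)⁻¹ = 6.586 × 10^-25 s.
Convert the energy scale: 17 MeV⁻¹ = 1.70 × 10^4 GeV⁻¹.
Result: 1.70 × 10^4 × 6.586 × 10^-25 = 1.120 × 10^-20 s.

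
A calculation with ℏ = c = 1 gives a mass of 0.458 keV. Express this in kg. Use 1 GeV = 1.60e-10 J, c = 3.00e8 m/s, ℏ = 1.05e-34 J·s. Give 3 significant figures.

Mass is [E]/c²; divide by c².
1 GeV → 1/c² × (1 GeV in J) = 1.78e-27 kg.
Convert the energy scale: 0.458 keV = 4.58e-7 GeV.
Result: 4.58e-7 × 1.78e-27 = 8.14e-34 kg.

8.14e-34 kg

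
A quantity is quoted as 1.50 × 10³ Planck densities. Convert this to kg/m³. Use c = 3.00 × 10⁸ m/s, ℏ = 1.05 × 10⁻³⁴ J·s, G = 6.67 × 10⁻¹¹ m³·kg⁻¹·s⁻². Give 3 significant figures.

One Planck density: ρ_P = c⁵/(ℏG²) = 5.20 × 10⁹⁶ kg/m³.
1.50 × 10³ × 5.20 × 10⁹⁶ kg/m³ = 7.80 × 10⁹⁹ kg/m³

7.80 × 10⁹⁹ kg/m³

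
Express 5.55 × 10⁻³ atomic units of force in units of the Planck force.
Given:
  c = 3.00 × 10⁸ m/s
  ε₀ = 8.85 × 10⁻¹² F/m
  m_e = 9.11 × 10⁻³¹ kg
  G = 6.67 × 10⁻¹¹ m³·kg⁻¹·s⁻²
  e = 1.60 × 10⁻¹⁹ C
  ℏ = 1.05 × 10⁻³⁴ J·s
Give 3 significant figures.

3.81 × 10⁻⁵⁴

atomic unit of force: F_au = E_h/a₀ = m_e²e⁶/((4πε₀)³ℏ⁴) = 8.33 × 10⁻⁸ N
Planck force: F_P = c⁴/G = 1.21 × 10⁴⁴ N
5.55 × 10⁻³ × 8.33 × 10⁻⁸ / 1.21 × 10⁴⁴ = 3.81 × 10⁻⁵⁴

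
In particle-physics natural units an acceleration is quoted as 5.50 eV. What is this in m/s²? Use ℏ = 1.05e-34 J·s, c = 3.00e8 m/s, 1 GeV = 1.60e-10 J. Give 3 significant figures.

Acceleration is [L]/[T]² = c·[E]/ℏ.
1 GeV → c/ℏ × (1 GeV in J) = 4.57e32 m/s².
Convert the energy scale: 5.50 eV = 5.50e-9 GeV.
Result: 5.50e-9 × 4.57e32 = 2.51e24 m/s².

2.51e24 m/s²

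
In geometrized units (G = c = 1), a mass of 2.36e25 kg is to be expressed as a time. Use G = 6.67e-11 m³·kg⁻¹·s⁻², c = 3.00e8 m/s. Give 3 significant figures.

5.83e-11 s

Mass → time via G/c³.
2.36e25 kg × (G/c³) = 5.83e-11 s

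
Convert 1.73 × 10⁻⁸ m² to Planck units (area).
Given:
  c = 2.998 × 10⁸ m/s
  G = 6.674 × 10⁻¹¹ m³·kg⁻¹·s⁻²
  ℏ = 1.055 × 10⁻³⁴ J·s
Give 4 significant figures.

Planck area: A_P = ℏG/c³ = 2.613 × 10⁻⁷⁰ m².
1.73 × 10⁻⁸ / 2.613 × 10⁻⁷⁰ = 6.621 × 10⁶¹

6.621 × 10⁶¹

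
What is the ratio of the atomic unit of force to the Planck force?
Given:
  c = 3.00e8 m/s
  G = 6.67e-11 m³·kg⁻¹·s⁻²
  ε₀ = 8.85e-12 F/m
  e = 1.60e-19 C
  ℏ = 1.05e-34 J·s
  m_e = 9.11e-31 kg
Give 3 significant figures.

atomic unit of force: F_au = E_h/a₀ = m_e²e⁶/((4πε₀)³ℏ⁴) = 8.33e-8 N
Planck force: F_P = c⁴/G = 1.21e44 N
ratio = 8.33e-8 / 1.21e44 = 6.86e-52

6.86e-52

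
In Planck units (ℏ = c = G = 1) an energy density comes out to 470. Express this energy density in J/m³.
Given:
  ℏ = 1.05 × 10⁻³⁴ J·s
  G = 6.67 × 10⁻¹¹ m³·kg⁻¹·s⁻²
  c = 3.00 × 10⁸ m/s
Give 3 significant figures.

2.20 × 10¹¹⁶ J/m³

One Planck energy density: u_P = c⁷/(ℏG²) = 4.68 × 10¹¹³ J/m³.
470 × 4.68 × 10¹¹³ J/m³ = 2.20 × 10¹¹⁶ J/m³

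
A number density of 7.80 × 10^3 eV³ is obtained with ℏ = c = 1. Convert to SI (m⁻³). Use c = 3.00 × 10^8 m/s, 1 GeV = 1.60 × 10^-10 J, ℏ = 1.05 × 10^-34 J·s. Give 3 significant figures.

Number density is [L]⁻³ = [E]³/(ℏc)³.
1 GeV³ → 1/(ℏc)³ × (1 GeV in J)³ = 1.31 × 10^47 m⁻³.
Convert the energy scale: 7.80 × 10^3 eV³ = 7.80 × 10^-24 GeV³.
Result: 7.80 × 10^-24 × 1.31 × 10^47 = 1.02 × 10^24 m⁻³.

1.02 × 10^24 m⁻³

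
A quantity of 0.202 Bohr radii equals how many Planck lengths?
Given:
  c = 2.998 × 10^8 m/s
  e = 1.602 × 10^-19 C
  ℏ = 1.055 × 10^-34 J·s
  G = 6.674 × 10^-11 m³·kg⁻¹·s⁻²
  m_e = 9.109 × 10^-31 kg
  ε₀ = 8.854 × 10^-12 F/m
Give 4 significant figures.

6.620 × 10^23

Bohr radius: a₀ = 4πε₀ℏ²/(m_e e²) = 5.297 × 10^-11 m
Planck length: ℓ_P = √(ℏG/c³) = 1.616 × 10^-35 m
0.202 × 5.297 × 10^-11 / 1.616 × 10^-35 = 6.620 × 10^23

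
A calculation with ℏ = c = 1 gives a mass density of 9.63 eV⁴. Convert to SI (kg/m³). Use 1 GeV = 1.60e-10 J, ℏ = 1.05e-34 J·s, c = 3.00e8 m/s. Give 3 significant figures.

Mass density is [E]/(c²[L]³) = [E]⁴/(ℏ³c⁵).
1 GeV⁴ → 1/(ℏ³c⁵) × (1 GeV in J)⁴ = 2.33e20 kg/m³.
Convert the energy scale: 9.63 eV⁴ = 9.63e-36 GeV⁴.
Result: 9.63e-36 × 2.33e20 = 2.24e-15 kg/m³.

2.24e-15 kg/m³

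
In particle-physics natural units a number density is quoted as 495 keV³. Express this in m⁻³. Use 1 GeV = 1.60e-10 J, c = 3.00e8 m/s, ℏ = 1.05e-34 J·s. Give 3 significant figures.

6.49e31 m⁻³

Number density is [L]⁻³ = [E]³/(ℏc)³.
1 GeV³ → 1/(ℏc)³ × (1 GeV in J)³ = 1.31e47 m⁻³.
Convert the energy scale: 495 keV³ = 4.95e-16 GeV³.
Result: 4.95e-16 × 1.31e47 = 6.49e31 m⁻³.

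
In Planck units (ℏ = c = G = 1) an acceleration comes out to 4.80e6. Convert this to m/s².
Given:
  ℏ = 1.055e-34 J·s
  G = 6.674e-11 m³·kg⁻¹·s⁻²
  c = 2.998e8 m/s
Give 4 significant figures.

2.669e58 m/s²

One Planck acceleration: a_P = √(c⁷/(ℏG)) = 5.560e51 m/s².
4.80e6 × 5.560e51 m/s² = 2.669e58 m/s²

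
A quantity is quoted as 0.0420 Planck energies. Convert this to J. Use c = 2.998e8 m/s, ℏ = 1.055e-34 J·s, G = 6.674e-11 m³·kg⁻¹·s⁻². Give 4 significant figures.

8.218e7 J

One Planck energy: E_P = √(ℏc⁵/G) = 1.957e9 J.
0.0420 × 1.957e9 J = 8.218e7 J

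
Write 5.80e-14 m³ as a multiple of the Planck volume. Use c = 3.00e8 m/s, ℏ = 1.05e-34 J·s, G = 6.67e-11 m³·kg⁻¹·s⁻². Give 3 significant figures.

1.39e91

Planck volume: V_P = (ℏG/c³)^(3/2) = 4.18e-105 m³.
5.80e-14 / 4.18e-105 = 1.39e91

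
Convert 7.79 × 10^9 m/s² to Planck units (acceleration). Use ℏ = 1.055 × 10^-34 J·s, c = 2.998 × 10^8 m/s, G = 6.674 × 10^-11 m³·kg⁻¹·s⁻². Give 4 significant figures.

1.401 × 10^-42

Planck acceleration: a_P = √(c⁷/(ℏG)) = 5.560 × 10^51 m/s².
7.79 × 10^9 / 5.560 × 10^51 = 1.401 × 10^-42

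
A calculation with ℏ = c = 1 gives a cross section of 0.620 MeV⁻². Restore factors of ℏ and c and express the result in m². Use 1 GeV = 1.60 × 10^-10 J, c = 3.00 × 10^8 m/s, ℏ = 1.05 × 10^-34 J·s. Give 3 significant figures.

2.40 × 10^-26 m²

Area is [L]² = [E]⁻²·(ℏc)²; restore (ℏc)².
1 GeV⁻² → (ℏc)² × (1 GeV in J)⁻² = 3.88 × 10^-32 m².
Convert the energy scale: 0.620 MeV⁻² = 6.20 × 10^5 GeV⁻².
Result: 6.20 × 10^5 × 3.88 × 10^-32 = 2.40 × 10^-26 m².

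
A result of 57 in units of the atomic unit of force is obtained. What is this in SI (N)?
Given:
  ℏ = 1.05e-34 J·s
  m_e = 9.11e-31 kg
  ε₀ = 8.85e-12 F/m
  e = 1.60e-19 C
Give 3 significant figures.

4.75e-6 N

One atomic unit of force: F_au = E_h/a₀ = m_e²e⁶/((4πε₀)³ℏ⁴) = 8.33e-8 N.
57 × 8.33e-8 N = 4.75e-6 N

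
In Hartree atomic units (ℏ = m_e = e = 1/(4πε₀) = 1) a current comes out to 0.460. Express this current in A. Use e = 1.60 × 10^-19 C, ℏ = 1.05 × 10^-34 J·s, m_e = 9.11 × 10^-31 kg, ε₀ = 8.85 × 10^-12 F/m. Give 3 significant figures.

One atomic unit of electric current: I_au = e E_h/ℏ = m_e e⁵/((4πε₀)²ℏ³) = 6.67 × 10^-3 A.
0.460 × 6.67 × 10^-3 A = 3.07 × 10^-3 A

3.07 × 10^-3 A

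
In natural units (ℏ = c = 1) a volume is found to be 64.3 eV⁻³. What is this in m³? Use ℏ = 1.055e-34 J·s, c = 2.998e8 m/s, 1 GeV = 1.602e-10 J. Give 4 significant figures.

Volume is [L]³ = [E]⁻³·(ℏc)³.
1 GeV⁻³ → (ℏc)³ × (1 GeV in J)⁻³ = 7.696e-48 m³.
Convert the energy scale: 64.3 eV⁻³ = 6.43e28 GeV⁻³.
Result: 6.43e28 × 7.696e-48 = 4.949e-19 m³.

4.949e-19 m³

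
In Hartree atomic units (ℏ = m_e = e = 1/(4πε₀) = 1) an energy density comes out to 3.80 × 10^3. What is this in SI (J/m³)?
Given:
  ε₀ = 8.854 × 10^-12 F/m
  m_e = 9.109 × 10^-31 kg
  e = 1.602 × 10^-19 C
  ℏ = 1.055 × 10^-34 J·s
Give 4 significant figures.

1.113 × 10^17 J/m³

One atomic unit of energy density: u_au = E_h/a₀³ = m_e⁴e¹⁰/((4πε₀)⁵ℏ⁸) = 2.929 × 10^13 J/m³.
3.80 × 10^3 × 2.929 × 10^13 J/m³ = 1.113 × 10^17 J/m³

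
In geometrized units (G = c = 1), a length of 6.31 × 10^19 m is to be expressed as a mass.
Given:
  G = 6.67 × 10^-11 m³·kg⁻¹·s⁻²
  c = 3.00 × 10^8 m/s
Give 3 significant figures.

8.51 × 10^46 kg

Length → mass via c²/G.
6.31 × 10^19 m × (c²/G) = 8.51 × 10^46 kg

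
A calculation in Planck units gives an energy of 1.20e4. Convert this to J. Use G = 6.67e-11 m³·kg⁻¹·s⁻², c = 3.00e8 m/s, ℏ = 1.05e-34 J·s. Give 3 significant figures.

2.35e13 J

One Planck energy: E_P = √(ℏc⁵/G) = 1.96e9 J.
1.20e4 × 1.96e9 J = 2.35e13 J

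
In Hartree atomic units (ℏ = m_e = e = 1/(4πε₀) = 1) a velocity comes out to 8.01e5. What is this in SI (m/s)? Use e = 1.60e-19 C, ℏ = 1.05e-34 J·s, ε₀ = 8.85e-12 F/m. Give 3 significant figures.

One atomic unit of velocity: v_au = e²/(4πε₀ℏ) = 2.19e6 m/s.
8.01e5 × 2.19e6 m/s = 1.76e12 m/s

1.76e12 m/s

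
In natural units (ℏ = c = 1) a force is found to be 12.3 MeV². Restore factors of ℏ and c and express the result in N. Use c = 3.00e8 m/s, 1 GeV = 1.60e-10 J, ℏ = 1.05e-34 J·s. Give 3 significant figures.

Force is [E]/[L] = [E]²/(ℏc); restore (ℏc)⁻¹.
1 GeV² → 1/(ℏc) × (1 GeV in J)² = 8.13e5 N.
Convert the energy scale: 12.3 MeV² = 1.23e-5 GeV².
Result: 1.23e-5 × 8.13e5 = 10 N.

10 N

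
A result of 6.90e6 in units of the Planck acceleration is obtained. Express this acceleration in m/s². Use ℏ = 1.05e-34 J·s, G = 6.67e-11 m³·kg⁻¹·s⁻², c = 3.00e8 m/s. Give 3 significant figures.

3.86e58 m/s²

One Planck acceleration: a_P = √(c⁷/(ℏG)) = 5.59e51 m/s².
6.90e6 × 5.59e51 m/s² = 3.86e58 m/s²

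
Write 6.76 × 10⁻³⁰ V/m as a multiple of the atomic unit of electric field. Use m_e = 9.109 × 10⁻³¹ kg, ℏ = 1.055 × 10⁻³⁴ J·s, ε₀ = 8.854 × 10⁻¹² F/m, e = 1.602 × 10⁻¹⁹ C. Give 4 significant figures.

atomic unit of electric field: E_au = E_h/(e a₀) = m_e²e⁵/((4πε₀)³ℏ⁴) = 5.131 × 10¹¹ V/m.
6.76 × 10⁻³⁰ / 5.131 × 10¹¹ = 1.318 × 10⁻⁴¹

1.318 × 10⁻⁴¹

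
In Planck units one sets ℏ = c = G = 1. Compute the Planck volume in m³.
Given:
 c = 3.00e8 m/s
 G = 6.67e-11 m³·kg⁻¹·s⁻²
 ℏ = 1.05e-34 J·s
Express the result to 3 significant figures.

V_P = (ℏG/c³)^(3/2)
  = √(1.75e-209)
  = 4.18e-105 m³

4.18e-105 m³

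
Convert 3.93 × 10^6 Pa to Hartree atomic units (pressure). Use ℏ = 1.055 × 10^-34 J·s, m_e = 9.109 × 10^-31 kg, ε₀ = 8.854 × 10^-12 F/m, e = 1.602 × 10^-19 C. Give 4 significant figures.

atomic unit of pressure: P_au = E_h/a₀³ = m_e⁴e¹⁰/((4πε₀)⁵ℏ⁸) = 2.929 × 10^13 Pa.
3.93 × 10^6 / 2.929 × 10^13 = 1.342 × 10^-7

1.342 × 10^-7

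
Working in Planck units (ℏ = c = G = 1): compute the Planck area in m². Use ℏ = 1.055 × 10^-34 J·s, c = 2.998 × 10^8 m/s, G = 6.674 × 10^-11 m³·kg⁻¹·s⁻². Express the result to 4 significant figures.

2.613 × 10^-70 m²

The unique combination of the constants set to 1 with dimensions of area is A_P = ℏG/c³.
  = 7.041 × 10^-45 / 2.695 × 10^25
  = 2.613 × 10^-70 m²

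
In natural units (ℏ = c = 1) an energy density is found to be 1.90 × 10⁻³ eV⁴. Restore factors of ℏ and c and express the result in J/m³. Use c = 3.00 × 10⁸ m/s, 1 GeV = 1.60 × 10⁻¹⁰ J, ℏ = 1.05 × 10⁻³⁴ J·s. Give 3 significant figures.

0.0398 J/m³

[E]/[L]³ = [E]⁴/(ℏc)³; restore (ℏc)⁻³.
1 GeV⁴ → 1/(ℏc)³ × (1 GeV in J)⁴ = 2.10 × 10³⁷ J/m³.
Convert the energy scale: 1.90 × 10⁻³ eV⁴ = 1.90 × 10⁻³⁹ GeV⁴.
Result: 1.90 × 10⁻³⁹ × 2.10 × 10³⁷ = 0.0398 J/m³.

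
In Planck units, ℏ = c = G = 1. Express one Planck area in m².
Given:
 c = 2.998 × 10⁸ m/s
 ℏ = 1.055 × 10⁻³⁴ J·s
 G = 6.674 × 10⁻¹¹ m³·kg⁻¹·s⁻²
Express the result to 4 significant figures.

The unique combination of the constants set to 1 with dimensions of area is A_P = ℏG/c³.
  = 7.041 × 10⁻⁴⁵ / 2.695 × 10²⁵
  = 2.613 × 10⁻⁷⁰ m²

2.613 × 10⁻⁷⁰ m²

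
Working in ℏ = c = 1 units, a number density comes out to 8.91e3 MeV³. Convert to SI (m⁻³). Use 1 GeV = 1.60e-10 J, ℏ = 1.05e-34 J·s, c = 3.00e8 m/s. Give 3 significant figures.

Number density is [L]⁻³ = [E]³/(ℏc)³.
1 GeV³ → 1/(ℏc)³ × (1 GeV in J)³ = 1.31e47 m⁻³.
Convert the energy scale: 8.91e3 MeV³ = 8.91e-6 GeV³.
Result: 8.91e-6 × 1.31e47 = 1.17e42 m⁻³.

1.17e42 m⁻³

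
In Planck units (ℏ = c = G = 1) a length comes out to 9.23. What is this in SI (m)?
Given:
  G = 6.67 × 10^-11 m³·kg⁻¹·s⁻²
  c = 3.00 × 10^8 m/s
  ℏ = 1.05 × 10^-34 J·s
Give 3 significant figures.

One Planck length: ℓ_P = √(ℏG/c³) = 1.61 × 10^-35 m.
9.23 × 1.61 × 10^-35 m = 1.49 × 10^-34 m

1.49 × 10^-34 m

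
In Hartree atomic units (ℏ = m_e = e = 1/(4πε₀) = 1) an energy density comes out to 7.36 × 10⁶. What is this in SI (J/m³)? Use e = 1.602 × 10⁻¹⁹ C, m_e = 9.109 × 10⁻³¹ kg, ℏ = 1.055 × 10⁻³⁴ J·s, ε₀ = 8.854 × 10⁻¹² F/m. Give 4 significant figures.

2.156 × 10²⁰ J/m³

One atomic unit of energy density: u_au = E_h/a₀³ = m_e⁴e¹⁰/((4πε₀)⁵ℏ⁸) = 2.929 × 10¹³ J/m³.
7.36 × 10⁶ × 2.929 × 10¹³ J/m³ = 2.156 × 10²⁰ J/m³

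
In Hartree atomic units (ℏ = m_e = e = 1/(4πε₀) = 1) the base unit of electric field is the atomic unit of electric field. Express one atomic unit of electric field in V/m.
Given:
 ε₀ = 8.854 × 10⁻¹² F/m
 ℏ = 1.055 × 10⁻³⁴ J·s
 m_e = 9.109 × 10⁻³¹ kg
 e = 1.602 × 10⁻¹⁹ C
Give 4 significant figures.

E_au = E_h/(e a₀) = m_e²e⁵/((4πε₀)³ℏ⁴)
E_h = 4.354 × 10⁻¹⁸ J
a₀ = 5.297 × 10⁻¹¹ m
E_h/(e·a₀) = 5.131 × 10¹¹ V/m

5.131 × 10¹¹ V/m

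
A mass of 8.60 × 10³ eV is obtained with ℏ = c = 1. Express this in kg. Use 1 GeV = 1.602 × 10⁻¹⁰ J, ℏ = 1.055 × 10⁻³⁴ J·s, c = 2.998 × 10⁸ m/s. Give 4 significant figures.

Mass is [E]/c²; divide by c².
1 GeV → 1/c² × (1 GeV in J) = 1.782 × 10⁻²⁷ kg.
Convert the energy scale: 8.60 × 10³ eV = 8.60 × 10⁻⁶ GeV.
Result: 8.60 × 10⁻⁶ × 1.782 × 10⁻²⁷ = 1.533 × 10⁻³² kg.

1.533 × 10⁻³² kg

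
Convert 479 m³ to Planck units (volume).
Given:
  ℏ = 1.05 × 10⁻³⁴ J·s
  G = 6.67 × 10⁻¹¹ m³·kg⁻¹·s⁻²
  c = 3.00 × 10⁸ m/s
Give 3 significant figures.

1.15 × 10¹⁰⁷

Planck volume: V_P = (ℏG/c³)^(3/2) = 4.18 × 10⁻¹⁰⁵ m³.
479 / 4.18 × 10⁻¹⁰⁵ = 1.15 × 10¹⁰⁷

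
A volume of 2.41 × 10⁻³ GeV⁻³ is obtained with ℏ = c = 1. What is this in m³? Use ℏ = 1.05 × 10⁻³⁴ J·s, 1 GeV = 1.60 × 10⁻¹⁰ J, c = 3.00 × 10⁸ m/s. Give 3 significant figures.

Volume is [L]³ = [E]⁻³·(ℏc)³.
1 GeV⁻³ → (ℏc)³ × (1 GeV in J)⁻³ = 7.63 × 10⁻⁴⁸ m³.
Result: 2.41 × 10⁻³ × 7.63 × 10⁻⁴⁸ = 1.84 × 10⁻⁵⁰ m³.

1.84 × 10⁻⁵⁰ m³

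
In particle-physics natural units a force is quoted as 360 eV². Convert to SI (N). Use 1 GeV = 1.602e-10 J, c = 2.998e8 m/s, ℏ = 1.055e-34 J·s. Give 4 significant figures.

2.921e-10 N

Force is [E]/[L] = [E]²/(ℏc); restore (ℏc)⁻¹.
1 GeV² → 1/(ℏc) × (1 GeV in J)² = 8.114e5 N.
Convert the energy scale: 360 eV² = 3.60e-16 GeV².
Result: 3.60e-16 × 8.114e5 = 2.921e-10 N.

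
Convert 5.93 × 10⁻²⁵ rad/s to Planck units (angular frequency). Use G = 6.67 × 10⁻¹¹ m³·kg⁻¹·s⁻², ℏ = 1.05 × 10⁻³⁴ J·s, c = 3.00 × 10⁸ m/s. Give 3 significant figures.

3.18 × 10⁻⁶⁸

Planck angular frequency: ω_P = √(c⁵/(ℏG)) = 1.86 × 10⁴³ rad/s.
5.93 × 10⁻²⁵ / 1.86 × 10⁴³ = 3.18 × 10⁻⁶⁸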